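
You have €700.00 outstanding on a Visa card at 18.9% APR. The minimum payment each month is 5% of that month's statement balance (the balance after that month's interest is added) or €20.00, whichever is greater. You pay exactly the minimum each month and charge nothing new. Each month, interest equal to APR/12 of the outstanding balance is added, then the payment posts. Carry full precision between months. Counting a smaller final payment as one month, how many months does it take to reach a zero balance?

40 months

Monthly rate r = 18.9%/12 = 1.575% = 0.01575.
While 5% of the post-interest balance exceeds €20.00, each month B ← (B·(1+r))·(1 − 0.05), i.e. B shrinks by the factor (1+r)·0.95 = 0.96496.
This holds for months 1–17. Entering month 18 the balance is €381.75; 5% of the post-interest balance is now below €20.00, so the flat €20.00 minimum applies from here.
From month 18 a fixed €20.00 at rate r clears €381.75 in 23 more payments. Total: 17 + 23 = 40 months.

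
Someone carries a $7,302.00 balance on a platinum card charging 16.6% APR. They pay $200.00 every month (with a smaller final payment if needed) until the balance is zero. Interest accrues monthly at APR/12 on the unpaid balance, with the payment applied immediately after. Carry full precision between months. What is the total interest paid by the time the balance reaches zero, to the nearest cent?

$2,936.70

Monthly rate r = 16.6%/12 = 1.38333% = 0.0138333.
Payoff takes n = ⌈−ln(1 − rB₀/P)/ln(1+r)⌉ = ⌈51.192⌉ = 52 payments; the last is $38.70.
Total paid = 51·$200.00 + $38.70 = $10,238.70.
Total interest = total paid − principal = $10,238.70 − $7,302.00 = $2,936.70.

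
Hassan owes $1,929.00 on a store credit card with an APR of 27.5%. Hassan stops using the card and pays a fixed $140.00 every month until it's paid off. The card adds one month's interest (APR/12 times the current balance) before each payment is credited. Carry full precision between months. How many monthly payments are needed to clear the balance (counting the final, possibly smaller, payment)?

17 payments

Monthly rate r = 27.5%/12 = 2.29167% = 0.0229167.
Recurrence: B ← B·(1+r) − $140.00.
Month 1: interest $44.21; balance after payment $1,833.21.
Month 2: interest $42.01; balance after payment $1,735.22.
Closed form: n = −ln(1 − rB₀/P)/ln(1+r) = −ln(0.68424)/ln(1.02292) ≈ 16.747, so the balance reaches zero during payment 17.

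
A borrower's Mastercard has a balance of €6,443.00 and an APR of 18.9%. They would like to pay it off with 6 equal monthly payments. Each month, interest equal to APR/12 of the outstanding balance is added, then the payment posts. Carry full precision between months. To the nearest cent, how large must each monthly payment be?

Monthly rate r = 18.9%/12 = 1.575% = 0.01575.
Level-payment amortization: P = B₀·r / (1 − (1+r)^(−n)) = 6443.00·0.01575 / (1 − 1.01575^(−6)).
Denominator 1 − (1+r)^(−6) = 0.0895019626.
P = 101.477 / 0.0895019626 ≈ 1133.80.

€1,133.80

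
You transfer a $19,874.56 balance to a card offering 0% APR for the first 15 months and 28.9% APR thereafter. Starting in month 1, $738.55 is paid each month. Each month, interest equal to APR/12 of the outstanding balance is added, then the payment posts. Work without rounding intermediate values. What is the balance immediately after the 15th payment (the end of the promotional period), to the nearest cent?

Promo months 1–15 at r₀ = 0%/12 = 0; months 16+ at r₁ = 28.9%/12 = 0.0240833.
After month 15 (no interest yet): B = $19,874.56 − 15·$738.55 = $8,796.31.

$8,796.31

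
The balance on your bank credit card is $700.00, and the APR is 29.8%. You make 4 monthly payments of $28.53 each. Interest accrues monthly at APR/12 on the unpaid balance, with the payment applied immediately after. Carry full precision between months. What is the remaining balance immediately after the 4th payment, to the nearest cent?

Monthly rate r = 29.8%/12 = 2.48333% = 0.0248333.
Each month: B ← B·(1+r) − $28.53.
Month 1: interest $17.38; balance after payment $688.85.
Month 2: interest $17.11; balance after payment $677.43.
Month 3: interest $16.82; balance after payment $665.72.
Month 4: interest $16.53; balance after payment $653.72.

$653.72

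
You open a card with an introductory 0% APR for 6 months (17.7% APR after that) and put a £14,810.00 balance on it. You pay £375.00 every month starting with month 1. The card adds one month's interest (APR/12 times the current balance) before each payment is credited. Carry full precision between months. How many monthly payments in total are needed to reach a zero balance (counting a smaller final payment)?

53 months

Promo months 1–6 at r₀ = 0%/12 = 0; months 7+ at r₁ = 17.7%/12 = 0.01475.
After month 6 (no interest yet): B = £14,810.00 − 6·£375.00 = £12,560.00.
Then at r₁ with £375.00/mo: n₂ = −ln(1 − r₁·B/P)/ln(1+r₁) ≈ 46.53 → 47 more payments.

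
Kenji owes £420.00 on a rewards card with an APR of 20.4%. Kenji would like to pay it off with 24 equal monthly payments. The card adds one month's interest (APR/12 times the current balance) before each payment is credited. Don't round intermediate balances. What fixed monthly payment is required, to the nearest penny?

Monthly rate r = 20.4%/12 = 1.7% = 0.017.
Level-payment amortization: P = B₀·r / (1 − (1+r)^(−n)) = 420.00·0.017 / (1 − 1.017^(−24)).
Denominator 1 − (1+r)^(−24) = 0.332736868.
P = 7.14 / 0.332736868 ≈ 21.46.

£21.46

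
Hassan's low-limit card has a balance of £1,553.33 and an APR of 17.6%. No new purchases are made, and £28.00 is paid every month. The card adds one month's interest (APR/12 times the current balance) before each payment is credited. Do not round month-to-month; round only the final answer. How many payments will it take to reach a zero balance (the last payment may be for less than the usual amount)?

116 payments

Monthly rate r = 17.6%/12 = 1.46667% = 0.0146667.
Recurrence: B ← B·(1+r) − £28.00.
Month 1: interest £22.78; balance after payment £1,548.11.
Month 2: interest £22.71; balance after payment £1,542.82.
Closed form: n = −ln(1 − rB₀/P)/ln(1+r) = −ln(0.18635)/ln(1.01467) ≈ 115.392, so the balance reaches zero during payment 116.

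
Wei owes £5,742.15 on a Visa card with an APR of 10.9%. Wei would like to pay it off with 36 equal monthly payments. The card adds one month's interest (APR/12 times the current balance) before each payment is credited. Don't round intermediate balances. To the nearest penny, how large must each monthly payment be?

Monthly rate r = 10.9%/12 = 0.908333% = 0.00908333.
Level-payment amortization: P = B₀·r / (1 − (1+r)^(−n)) = 5742.15·0.00908333 / (1 − 1.00908^(−36)).
Denominator 1 − (1+r)^(−36) = 0.277851012.
P = 52.1579 / 0.277851012 ≈ 187.72.

£187.72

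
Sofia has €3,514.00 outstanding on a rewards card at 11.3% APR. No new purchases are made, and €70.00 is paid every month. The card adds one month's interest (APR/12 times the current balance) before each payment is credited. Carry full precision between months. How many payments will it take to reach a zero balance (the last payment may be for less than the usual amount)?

Monthly rate r = 11.3%/12 = 0.941667% = 0.00941667.
Recurrence: B ← B·(1+r) − €70.00.
Month 1: interest €33.09; balance after payment €3,477.09.
Month 2: interest €32.74; balance after payment €3,439.83.
Closed form: n = −ln(1 − rB₀/P)/ln(1+r) = −ln(0.52728)/ln(1.00942) ≈ 68.286, so the balance reaches zero during payment 69.

69 payments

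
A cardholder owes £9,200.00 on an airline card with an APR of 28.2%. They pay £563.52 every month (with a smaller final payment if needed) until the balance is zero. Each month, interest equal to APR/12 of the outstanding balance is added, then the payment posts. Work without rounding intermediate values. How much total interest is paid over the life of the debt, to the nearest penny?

Monthly rate r = 28.2%/12 = 2.35% = 0.0235.
Payoff takes n = ⌈−ln(1 − rB₀/P)/ln(1+r)⌉ = ⌈20.835⌉ = 21 payments; the last is £471.40.
Total paid = 20·£563.52 + £471.40 = £11,741.80.
Total interest = total paid − principal = £11,741.80 − £9,200.00 = £2,541.80.

£2,541.80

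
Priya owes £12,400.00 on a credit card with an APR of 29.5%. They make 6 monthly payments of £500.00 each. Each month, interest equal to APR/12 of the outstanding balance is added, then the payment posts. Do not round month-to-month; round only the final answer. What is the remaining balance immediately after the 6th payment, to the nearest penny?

Monthly rate r = 29.5%/12 = 2.45833% = 0.0245833.
Each month: B ← B·(1+r) − £500.00.
Month 1: interest £304.83; balance after payment £12,204.83.
Month 2: interest £300.04; balance after payment £12,004.87.
Month 3: interest £295.12; balance after payment £11,799.99.
Month 4: interest £290.08; balance after payment £11,590.07.
Month 5: interest £284.92; balance after payment £11,374.99.
Month 6: interest £279.64; balance after payment £11,154.63.

£11,154.63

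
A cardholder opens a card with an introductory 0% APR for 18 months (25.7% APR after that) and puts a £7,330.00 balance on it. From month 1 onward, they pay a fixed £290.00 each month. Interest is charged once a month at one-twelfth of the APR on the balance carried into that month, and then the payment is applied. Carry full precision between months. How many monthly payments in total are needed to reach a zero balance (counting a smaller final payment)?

Promo months 1–18 at r₀ = 0%/12 = 0; months 19+ at r₁ = 25.7%/12 = 0.0214167.
After month 18 (no interest yet): B = £7,330.00 − 18·£290.00 = £2,110.00.
Then at r₁ with £290.00/mo: n₂ = −ln(1 − r₁·B/P)/ln(1+r₁) ≈ 7.99 → 8 more payments.

26 months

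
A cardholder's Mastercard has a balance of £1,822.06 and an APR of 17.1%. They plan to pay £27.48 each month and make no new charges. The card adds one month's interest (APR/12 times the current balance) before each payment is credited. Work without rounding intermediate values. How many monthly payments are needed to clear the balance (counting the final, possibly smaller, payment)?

205 payments

Monthly rate r = 17.1%/12 = 1.425% = 0.01425.
Recurrence: B ← B·(1+r) − £27.48.
Month 1: interest £25.96; balance after payment £1,820.54.
Month 2: interest £25.94; balance after payment £1,819.01.
Closed form: n = −ln(1 − rB₀/P)/ln(1+r) = −ln(0.055154)/ln(1.01425) ≈ 204.787, so the balance reaches zero during payment 205.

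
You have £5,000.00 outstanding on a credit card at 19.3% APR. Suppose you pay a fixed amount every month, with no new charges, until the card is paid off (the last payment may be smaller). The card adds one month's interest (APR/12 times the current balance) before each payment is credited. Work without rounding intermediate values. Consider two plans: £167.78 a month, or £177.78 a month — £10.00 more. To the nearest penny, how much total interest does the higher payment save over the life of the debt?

£153.32

Monthly rate r = 19.3%/12 = 1.60833% = 0.0160833.
At £167.78/mo: n = ⌈−ln(1 − rB₀/P)/ln(1+r)⌉ = 41 payments (last £151.16); total interest = total paid − £5,000.00 = £1,862.36.
At £177.78/mo: 38 payments (last £131.18); total interest £1,709.04.
Interest saved = £1,862.36 − £1,709.04 = £153.32.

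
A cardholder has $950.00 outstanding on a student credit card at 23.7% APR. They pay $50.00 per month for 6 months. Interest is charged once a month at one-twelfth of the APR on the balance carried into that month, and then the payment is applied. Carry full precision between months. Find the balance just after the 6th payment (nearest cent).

$753.07

Monthly rate r = 23.7%/12 = 1.975% = 0.01975.
Each month: B ← B·(1+r) − $50.00.
Month 1: interest $18.76; balance after payment $918.76.
Month 2: interest $18.15; balance after payment $886.91.
Month 3: interest $17.52; balance after payment $854.42.
Month 4: interest $16.87; balance after payment $821.30.
Month 5: interest $16.22; balance after payment $787.52.
Month 6: interest $15.55; balance after payment $753.07.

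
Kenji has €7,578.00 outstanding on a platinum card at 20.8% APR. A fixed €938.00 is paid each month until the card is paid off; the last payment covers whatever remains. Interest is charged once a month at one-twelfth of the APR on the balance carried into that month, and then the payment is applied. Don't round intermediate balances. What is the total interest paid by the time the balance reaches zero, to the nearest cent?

€657.92

Monthly rate r = 20.8%/12 = 1.73333% = 0.0173333.
Payoff takes n = ⌈−ln(1 − rB₀/P)/ln(1+r)⌉ = ⌈8.779⌉ = 9 payments; the last is €731.92.
Total paid = 8·€938.00 + €731.92 = €8,235.92.
Total interest = total paid − principal = €8,235.92 − €7,578.00 = €657.92.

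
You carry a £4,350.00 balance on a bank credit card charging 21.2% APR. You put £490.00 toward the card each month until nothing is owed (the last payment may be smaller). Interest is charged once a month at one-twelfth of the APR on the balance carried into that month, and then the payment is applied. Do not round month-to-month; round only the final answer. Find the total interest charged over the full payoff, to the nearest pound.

Monthly rate r = 21.2%/12 = 1.76667% = 0.0176667.
Payoff takes n = ⌈−ln(1 − rB₀/P)/ln(1+r)⌉ = ⌈9.741⌉ = 10 payments; the last is £364.08.
Total paid = 9·£490.00 + £364.08 = £4,774.08.
Total interest = total paid − principal = £4,774.08 − £4,350.00 = £424.08.

£424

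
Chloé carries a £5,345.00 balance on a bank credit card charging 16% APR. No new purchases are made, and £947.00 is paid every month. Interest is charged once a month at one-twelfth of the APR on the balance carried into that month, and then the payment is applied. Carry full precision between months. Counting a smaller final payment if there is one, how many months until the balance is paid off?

Monthly rate r = 16%/12 = 1.33333% = 0.0133333.
Recurrence: B ← B·(1+r) − £947.00.
Month 1: interest £71.27; balance after payment £4,469.27.
Month 2: interest £59.59; balance after payment £3,581.86.
Month 3: interest £47.76; balance after payment £2,682.61.
Month 4: interest £35.77; balance after payment £1,771.38.
Month 5: interest £23.62; balance after payment £848.00.
Month 6: interest £11.31; balance after payment £0.00.

6 months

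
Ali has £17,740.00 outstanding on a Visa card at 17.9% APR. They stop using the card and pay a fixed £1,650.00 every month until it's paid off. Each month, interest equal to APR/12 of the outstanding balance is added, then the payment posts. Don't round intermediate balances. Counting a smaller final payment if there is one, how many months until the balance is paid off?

Monthly rate r = 17.9%/12 = 1.49167% = 0.0149167.
Recurrence: B ← B·(1+r) − £1,650.00.
Month 1: interest £264.62; balance after payment £16,354.62.
Month 2: interest £243.96; balance after payment £14,948.58.
Closed form: n = −ln(1 − rB₀/P)/ln(1+r) = −ln(0.83962)/ln(1.01492) ≈ 11.806, so the balance reaches zero during payment 12.

12 months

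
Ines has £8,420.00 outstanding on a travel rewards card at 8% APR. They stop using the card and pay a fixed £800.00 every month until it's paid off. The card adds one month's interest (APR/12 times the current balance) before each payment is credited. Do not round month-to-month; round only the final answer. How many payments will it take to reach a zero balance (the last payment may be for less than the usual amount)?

11 months

Monthly rate r = 8%/12 = 0.666667% = 0.00666667.
Recurrence: B ← B·(1+r) − £800.00.
Month 1: interest £56.13; balance after payment £7,676.13.
Month 2: interest £51.17; balance after payment £6,927.31.
Closed form: n = −ln(1 − rB₀/P)/ln(1+r) = −ln(0.92983)/ln(1.00667) ≈ 10.949, so the balance reaches zero during payment 11.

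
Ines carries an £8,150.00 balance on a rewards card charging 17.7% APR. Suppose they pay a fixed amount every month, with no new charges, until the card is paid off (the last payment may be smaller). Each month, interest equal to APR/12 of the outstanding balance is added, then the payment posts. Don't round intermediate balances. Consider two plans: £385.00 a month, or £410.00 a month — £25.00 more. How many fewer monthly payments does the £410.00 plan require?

Monthly rate r = 17.7%/12 = 1.475% = 0.01475.
At £385.00/mo: n = ⌈−ln(1 − rB₀/P)/ln(1+r)⌉ = 26 payments (last £217.85); total interest = total paid − £8,150.00 = £1,692.85.
At £410.00/mo: 24 payments (last £287.28); total interest £1,567.28.
Payments saved = 26 − 24 = 2.

2 fewer payments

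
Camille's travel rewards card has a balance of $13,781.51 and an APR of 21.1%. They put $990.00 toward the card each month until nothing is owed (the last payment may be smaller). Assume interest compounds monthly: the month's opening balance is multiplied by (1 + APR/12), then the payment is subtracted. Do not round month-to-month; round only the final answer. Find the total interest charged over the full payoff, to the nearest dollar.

Monthly rate r = 21.1%/12 = 1.75833% = 0.0175833.
Payoff takes n = ⌈−ln(1 − rB₀/P)/ln(1+r)⌉ = ⌈16.106⌉ = 17 payments; the last is $105.77.
Total paid = 16·$990.00 + $105.77 = $15,945.77.
Total interest = total paid − principal = $15,945.77 − $13,781.51 = $2,164.26.

$2,164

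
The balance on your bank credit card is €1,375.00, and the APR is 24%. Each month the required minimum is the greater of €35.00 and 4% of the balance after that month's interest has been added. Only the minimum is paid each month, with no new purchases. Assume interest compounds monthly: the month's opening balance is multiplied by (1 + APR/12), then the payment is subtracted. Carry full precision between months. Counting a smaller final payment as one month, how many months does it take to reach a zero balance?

57 months

Monthly rate r = 24%/12 = 2% = 0.02.
While 4% of the post-interest balance exceeds €35.00, each month B ← (B·(1+r))·(1 − 0.04), i.e. B shrinks by the factor (1+r)·0.96 = 0.9792.
This holds for months 1–23. Entering month 24 the balance is €847.90; 4% of the post-interest balance is now below €35.00, so the flat €35.00 minimum applies from here.
From month 24 a fixed €35.00 at rate r clears €847.90 in 34 more payments. Total: 23 + 34 = 57 months.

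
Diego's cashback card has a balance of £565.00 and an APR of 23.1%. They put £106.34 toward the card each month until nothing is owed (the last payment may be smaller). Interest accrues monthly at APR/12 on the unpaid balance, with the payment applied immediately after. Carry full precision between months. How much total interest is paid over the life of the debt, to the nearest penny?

£36.97

Monthly rate r = 23.1%/12 = 1.925% = 0.01925.
Payoff takes n = ⌈−ln(1 − rB₀/P)/ln(1+r)⌉ = ⌈5.659⌉ = 6 payments; the last is £70.27.
Total paid = 5·£106.34 + £70.27 = £601.97.
Total interest = total paid − principal = £601.97 − £565.00 = £36.97.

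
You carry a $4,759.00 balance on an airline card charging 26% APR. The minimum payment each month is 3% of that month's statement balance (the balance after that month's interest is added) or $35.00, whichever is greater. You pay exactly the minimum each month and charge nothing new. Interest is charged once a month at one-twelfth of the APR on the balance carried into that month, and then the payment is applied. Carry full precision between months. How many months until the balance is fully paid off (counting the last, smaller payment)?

216 months

Monthly rate r = 26%/12 = 2.16667% = 0.0216667.
While 3% of the post-interest balance exceeds $35.00, each month B ← (B·(1+r))·(1 − 0.03), i.e. B shrinks by the factor (1+r)·0.97 = 0.99102.
This holds for months 1–159. Entering month 160 the balance is $1,133.41; 3% of the post-interest balance is now below $35.00, so the flat $35.00 minimum applies from here.
From month 160 a fixed $35.00 at rate r clears $1,133.41 in 57 more payments. Total: 159 + 57 = 216 months.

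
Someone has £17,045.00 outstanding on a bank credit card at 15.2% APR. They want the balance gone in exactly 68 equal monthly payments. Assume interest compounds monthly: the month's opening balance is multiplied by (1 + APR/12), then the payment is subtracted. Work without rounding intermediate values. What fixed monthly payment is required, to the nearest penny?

£375.41

Monthly rate r = 15.2%/12 = 1.26667% = 0.0126667.
Level-payment amortization: P = B₀·r / (1 − (1+r)^(−n)) = 17045.00·0.0126667 / (1 − 1.01267^(−68)).
Denominator 1 − (1+r)^(−68) = 0.575109527.
P = 215.903 / 0.575109527 ≈ 375.41.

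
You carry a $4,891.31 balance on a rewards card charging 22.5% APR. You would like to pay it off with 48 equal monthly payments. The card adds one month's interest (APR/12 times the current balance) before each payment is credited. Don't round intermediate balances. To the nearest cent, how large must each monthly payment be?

Monthly rate r = 22.5%/12 = 1.875% = 0.01875.
Level-payment amortization: P = B₀·r / (1 − (1+r)^(−n)) = 4891.31·0.01875 / (1 − 1.01875^(−48)).
Denominator 1 − (1+r)^(−48) = 0.590028038.
P = 91.7121 / 0.590028038 ≈ 155.44.

$155.44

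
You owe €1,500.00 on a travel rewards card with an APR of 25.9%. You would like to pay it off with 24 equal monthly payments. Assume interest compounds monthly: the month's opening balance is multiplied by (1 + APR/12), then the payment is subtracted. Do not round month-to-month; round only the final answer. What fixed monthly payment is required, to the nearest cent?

Monthly rate r = 25.9%/12 = 2.15833% = 0.0215833.
Level-payment amortization: P = B₀·r / (1 − (1+r)^(−n)) = 1500.00·0.0215833 / (1 − 1.02158^(−24)).
Denominator 1 − (1+r)^(−24) = 0.400997239.
P = 32.375 / 0.400997239 ≈ 80.74.

€80.74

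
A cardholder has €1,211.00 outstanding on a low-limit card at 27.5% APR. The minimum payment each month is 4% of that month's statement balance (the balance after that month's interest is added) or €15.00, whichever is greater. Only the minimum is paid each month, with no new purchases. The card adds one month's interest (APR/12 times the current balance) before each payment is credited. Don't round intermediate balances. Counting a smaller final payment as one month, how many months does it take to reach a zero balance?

103 months

Monthly rate r = 27.5%/12 = 2.29167% = 0.0229167.
While 4% of the post-interest balance exceeds €15.00, each month B ← (B·(1+r))·(1 − 0.04), i.e. B shrinks by the factor (1+r)·0.96 = 0.982.
This holds for months 1–66. Entering month 67 the balance is €365.18; 4% of the post-interest balance is now below €15.00, so the flat €15.00 minimum applies from here.
From month 67 a fixed €15.00 at rate r clears €365.18 in 37 more payments. Total: 66 + 37 = 103 months.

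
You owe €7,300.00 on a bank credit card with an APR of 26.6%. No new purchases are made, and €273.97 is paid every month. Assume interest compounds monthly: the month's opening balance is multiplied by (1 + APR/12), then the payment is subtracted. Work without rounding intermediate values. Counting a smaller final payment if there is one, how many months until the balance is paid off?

41 months

Monthly rate r = 26.6%/12 = 2.21667% = 0.0221667.
Recurrence: B ← B·(1+r) − €273.97.
Month 1: interest €161.82; balance after payment €7,187.85.
Month 2: interest €159.33; balance after payment €7,073.21.
Closed form: n = −ln(1 − rB₀/P)/ln(1+r) = −ln(0.40936)/ln(1.02217) ≈ 40.737, so the balance reaches zero during payment 41.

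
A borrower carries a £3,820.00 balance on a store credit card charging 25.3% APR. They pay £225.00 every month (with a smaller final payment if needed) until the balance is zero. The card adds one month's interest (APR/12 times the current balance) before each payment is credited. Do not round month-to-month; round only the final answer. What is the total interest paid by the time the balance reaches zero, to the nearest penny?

£958.69

Monthly rate r = 25.3%/12 = 2.10833% = 0.0210833.
Payoff takes n = ⌈−ln(1 − rB₀/P)/ln(1+r)⌉ = ⌈21.237⌉ = 22 payments; the last is £53.69.
Total paid = 21·£225.00 + £53.69 = £4,778.69.
Total interest = total paid − principal = £4,778.69 − £3,820.00 = £958.69.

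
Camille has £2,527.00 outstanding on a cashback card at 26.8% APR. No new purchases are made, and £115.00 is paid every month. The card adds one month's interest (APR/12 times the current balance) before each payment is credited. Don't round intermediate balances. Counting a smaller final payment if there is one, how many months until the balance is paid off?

31 payments

Monthly rate r = 26.8%/12 = 2.23333% = 0.0223333.
Recurrence: B ← B·(1+r) − £115.00.
Month 1: interest £56.44; balance after payment £2,468.44.
Month 2: interest £55.13; balance after payment £2,408.56.
Closed form: n = −ln(1 − rB₀/P)/ln(1+r) = −ln(0.50925)/ln(1.02233) ≈ 30.552, so the balance reaches zero during payment 31.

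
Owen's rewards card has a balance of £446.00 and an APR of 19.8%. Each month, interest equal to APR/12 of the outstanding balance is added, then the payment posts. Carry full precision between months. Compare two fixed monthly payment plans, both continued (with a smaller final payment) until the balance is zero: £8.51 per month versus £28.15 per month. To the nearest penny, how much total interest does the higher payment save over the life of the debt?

Monthly rate r = 19.8%/12 = 1.65% = 0.0165.
At £8.51/mo: n = ⌈−ln(1 − rB₀/P)/ln(1+r)⌉ = 123 payments (last £2.11); total interest = total paid − £446.00 = £594.33.
At £28.15/mo: 19 payments (last £14.59); total interest £75.29.
Interest saved = £594.33 − £75.29 = £519.04.

£519.04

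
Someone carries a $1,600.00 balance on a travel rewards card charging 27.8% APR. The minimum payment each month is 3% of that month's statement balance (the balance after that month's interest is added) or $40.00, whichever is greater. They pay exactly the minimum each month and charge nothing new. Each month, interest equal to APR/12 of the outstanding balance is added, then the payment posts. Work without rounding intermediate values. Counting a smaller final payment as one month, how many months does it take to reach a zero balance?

Monthly rate r = 27.8%/12 = 2.31667% = 0.0231667.
While 3% of the post-interest balance exceeds $40.00, each month B ← (B·(1+r))·(1 − 0.03), i.e. B shrinks by the factor (1+r)·0.97 = 0.99247.
This holds for months 1–28. Entering month 29 the balance is $1,294.87; 3% of the post-interest balance is now below $40.00, so the flat $40.00 minimum applies from here.
From month 29 a fixed $40.00 at rate r clears $1,294.87 in 61 more payments. Total: 28 + 61 = 89 months.

89 months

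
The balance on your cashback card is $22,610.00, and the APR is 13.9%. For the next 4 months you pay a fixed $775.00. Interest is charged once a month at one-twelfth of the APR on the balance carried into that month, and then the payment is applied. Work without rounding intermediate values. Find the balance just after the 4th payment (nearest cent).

$20,521.66

Monthly rate r = 13.9%/12 = 1.15833% = 0.0115833.
Each month: B ← B·(1+r) − $775.00.
Month 1: interest $261.90; balance after payment $22,096.90.
Month 2: interest $255.96; balance after payment $21,577.85.
Month 3: interest $249.94; balance after payment $21,052.80.
Month 4: interest $243.86; balance after payment $20,521.66.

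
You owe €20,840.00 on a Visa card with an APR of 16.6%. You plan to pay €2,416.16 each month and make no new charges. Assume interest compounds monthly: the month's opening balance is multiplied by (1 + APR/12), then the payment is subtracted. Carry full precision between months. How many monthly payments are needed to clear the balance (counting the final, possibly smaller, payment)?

10 payments

Monthly rate r = 16.6%/12 = 1.38333% = 0.0138333.
Recurrence: B ← B·(1+r) − €2,416.16.
Month 1: interest €288.29; balance after payment €18,712.13.
Month 2: interest €258.85; balance after payment €16,554.82.
Closed form: n = −ln(1 − rB₀/P)/ln(1+r) = −ln(0.88068)/ln(1.01383) ≈ 9.248, so the balance reaches zero during payment 10.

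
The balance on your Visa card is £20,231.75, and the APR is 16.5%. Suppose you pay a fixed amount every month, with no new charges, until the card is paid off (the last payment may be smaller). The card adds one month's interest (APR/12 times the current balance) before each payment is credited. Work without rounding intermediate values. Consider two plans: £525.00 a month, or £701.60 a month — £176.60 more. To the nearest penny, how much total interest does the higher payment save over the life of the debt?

Monthly rate r = 16.5%/12 = 1.375% = 0.01375.
At £525.00/mo: n = ⌈−ln(1 − rB₀/P)/ln(1+r)⌉ = 56 payments (last £141.70); total interest = total paid − £20,231.75 = £8,784.95.
At £701.60/mo: 37 payments (last £687.83); total interest £5,713.68.
Interest saved = £8,784.95 − £5,713.68 = £3,071.27.

£3,071.27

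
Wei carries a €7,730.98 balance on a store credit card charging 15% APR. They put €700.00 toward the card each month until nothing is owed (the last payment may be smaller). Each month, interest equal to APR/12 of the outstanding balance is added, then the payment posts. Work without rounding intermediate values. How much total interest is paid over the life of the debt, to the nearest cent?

€640.54

Monthly rate r = 15%/12 = 1.25% = 0.0125.
Payoff takes n = ⌈−ln(1 − rB₀/P)/ln(1+r)⌉ = ⌈11.959⌉ = 12 payments; the last is €671.52.
Total paid = 11·€700.00 + €671.52 = €8,371.52.
Total interest = total paid − principal = €8,371.52 − €7,730.98 = €640.54.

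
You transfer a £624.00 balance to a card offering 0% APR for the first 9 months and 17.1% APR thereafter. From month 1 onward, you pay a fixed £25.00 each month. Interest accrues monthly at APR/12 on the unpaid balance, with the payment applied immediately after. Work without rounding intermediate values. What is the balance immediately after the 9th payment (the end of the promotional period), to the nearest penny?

£399.00

Promo months 1–9 at r₀ = 0%/12 = 0; months 10+ at r₁ = 17.1%/12 = 0.01425.
After month 9 (no interest yet): B = £624.00 − 9·£25.00 = £399.00.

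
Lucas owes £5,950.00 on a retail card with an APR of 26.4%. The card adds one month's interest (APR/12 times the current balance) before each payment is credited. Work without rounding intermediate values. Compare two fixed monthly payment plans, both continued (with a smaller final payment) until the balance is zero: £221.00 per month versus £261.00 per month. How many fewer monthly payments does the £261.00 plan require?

10 fewer payments

Monthly rate r = 26.4%/12 = 2.2% = 0.022.
At £221.00/mo: n = ⌈−ln(1 − rB₀/P)/ln(1+r)⌉ = 42 payments (last £51.42); total interest = total paid − £5,950.00 = £3,162.42.
At £261.00/mo: 32 payments (last £259.21); total interest £2,400.21.
Payments saved = 42 − 32 = 10.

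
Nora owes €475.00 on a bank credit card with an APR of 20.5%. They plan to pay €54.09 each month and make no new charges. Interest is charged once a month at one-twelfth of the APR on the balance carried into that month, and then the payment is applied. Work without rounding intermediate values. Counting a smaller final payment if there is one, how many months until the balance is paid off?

10 payments

Monthly rate r = 20.5%/12 = 1.70833% = 0.0170833.
Recurrence: B ← B·(1+r) − €54.09.
Month 1: interest €8.11; balance after payment €429.02.
Month 2: interest €7.33; balance after payment €382.26.
Closed form: n = −ln(1 − rB₀/P)/ln(1+r) = −ln(0.84998)/ln(1.01708) ≈ 9.596, so the balance reaches zero during payment 10.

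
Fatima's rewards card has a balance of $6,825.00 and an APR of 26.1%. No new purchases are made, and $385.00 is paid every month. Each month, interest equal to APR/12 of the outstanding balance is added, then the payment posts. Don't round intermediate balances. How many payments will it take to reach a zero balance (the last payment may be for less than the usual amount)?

Monthly rate r = 26.1%/12 = 2.175% = 0.02175.
Recurrence: B ← B·(1+r) − $385.00.
Month 1: interest $148.44; balance after payment $6,588.44.
Month 2: interest $143.30; balance after payment $6,346.74.
Closed form: n = −ln(1 − rB₀/P)/ln(1+r) = −ln(0.61443)/ln(1.02175) ≈ 22.636, so the balance reaches zero during payment 23.

23 payments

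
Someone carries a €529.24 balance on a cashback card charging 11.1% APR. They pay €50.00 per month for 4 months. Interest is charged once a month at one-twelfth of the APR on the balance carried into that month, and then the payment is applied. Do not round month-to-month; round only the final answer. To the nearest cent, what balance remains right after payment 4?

€346.30

Monthly rate r = 11.1%/12 = 0.925% = 0.00925.
Each month: B ← B·(1+r) − €50.00.
Month 1: interest €4.90; balance after payment €484.14.
Month 2: interest €4.48; balance after payment €438.61.
Month 3: interest €4.06; balance after payment €392.67.
Month 4: interest €3.63; balance after payment €346.30.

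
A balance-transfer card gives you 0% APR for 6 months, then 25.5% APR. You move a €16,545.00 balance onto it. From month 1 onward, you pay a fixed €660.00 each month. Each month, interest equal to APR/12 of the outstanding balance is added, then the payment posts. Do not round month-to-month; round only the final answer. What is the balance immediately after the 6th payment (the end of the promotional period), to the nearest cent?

Promo months 1–6 at r₀ = 0%/12 = 0; months 7+ at r₁ = 25.5%/12 = 0.02125.
After month 6 (no interest yet): B = €16,545.00 − 6·€660.00 = €12,585.00.

€12,585.00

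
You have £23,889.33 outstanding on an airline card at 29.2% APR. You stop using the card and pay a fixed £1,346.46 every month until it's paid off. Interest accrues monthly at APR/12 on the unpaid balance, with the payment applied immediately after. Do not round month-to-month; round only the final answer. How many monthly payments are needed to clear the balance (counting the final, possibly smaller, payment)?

Monthly rate r = 29.2%/12 = 2.43333% = 0.0243333.
Recurrence: B ← B·(1+r) − £1,346.46.
Month 1: interest £581.31; balance after payment £23,124.18.
Month 2: interest £562.69; balance after payment £22,340.41.
Closed form: n = −ln(1 − rB₀/P)/ln(1+r) = −ln(0.56827)/ln(1.02433) ≈ 23.507, so the balance reaches zero during payment 24.

24 months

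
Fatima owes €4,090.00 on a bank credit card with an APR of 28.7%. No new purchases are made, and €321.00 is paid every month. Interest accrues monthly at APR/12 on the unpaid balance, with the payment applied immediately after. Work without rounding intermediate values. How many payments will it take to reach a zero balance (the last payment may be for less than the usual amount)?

Monthly rate r = 28.7%/12 = 2.39167% = 0.0239167.
Recurrence: B ← B·(1+r) − €321.00.
Month 1: interest €97.82; balance after payment €3,866.82.
Month 2: interest €92.48; balance after payment €3,638.30.
Closed form: n = −ln(1 − rB₀/P)/ln(1+r) = −ln(0.69527)/ln(1.02392) ≈ 15.378, so the balance reaches zero during payment 16.

16 payments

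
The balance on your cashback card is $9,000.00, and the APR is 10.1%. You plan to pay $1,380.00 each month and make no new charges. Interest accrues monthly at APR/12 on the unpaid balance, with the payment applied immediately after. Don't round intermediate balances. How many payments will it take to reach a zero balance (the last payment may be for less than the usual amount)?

Monthly rate r = 10.1%/12 = 0.841667% = 0.00841667.
Recurrence: B ← B·(1+r) − $1,380.00.
Month 1: interest $75.75; balance after payment $7,695.75.
Month 2: interest $64.77; balance after payment $6,380.52.
Closed form: n = −ln(1 − rB₀/P)/ln(1+r) = −ln(0.94511)/ln(1.00842) ≈ 6.736, so the balance reaches zero during payment 7.

7 payments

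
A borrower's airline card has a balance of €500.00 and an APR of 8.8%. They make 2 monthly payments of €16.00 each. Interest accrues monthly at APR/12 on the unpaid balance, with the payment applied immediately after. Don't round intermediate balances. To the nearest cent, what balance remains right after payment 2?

€475.24

Monthly rate r = 8.8%/12 = 0.733333% = 0.00733333.
Each month: B ← B·(1+r) − €16.00.
Month 1: interest €3.67; balance after payment €487.67.
Month 2: interest €3.58; balance after payment €475.24.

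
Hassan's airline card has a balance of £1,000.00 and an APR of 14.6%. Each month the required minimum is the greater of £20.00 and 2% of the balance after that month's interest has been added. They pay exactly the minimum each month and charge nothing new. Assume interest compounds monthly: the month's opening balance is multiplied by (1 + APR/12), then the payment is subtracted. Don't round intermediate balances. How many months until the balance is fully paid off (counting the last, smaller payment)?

78 months

Monthly rate r = 14.6%/12 = 1.21667% = 0.0121667.
While 2% of the post-interest balance exceeds £20.00, each month B ← (B·(1+r))·(1 − 0.02), i.e. B shrinks by the factor (1+r)·0.98 = 0.99192.
This holds for months 1–2. Entering month 3 the balance is £983.91; 2% of the post-interest balance is now below £20.00, so the flat £20.00 minimum applies from here.
From month 3 a fixed £20.00 at rate r clears £983.91 in 76 more payments. Total: 2 + 76 = 78 months.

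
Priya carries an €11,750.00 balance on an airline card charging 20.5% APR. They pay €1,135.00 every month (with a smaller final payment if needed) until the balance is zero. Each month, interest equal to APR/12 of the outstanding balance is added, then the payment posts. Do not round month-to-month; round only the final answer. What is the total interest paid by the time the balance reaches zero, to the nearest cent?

€1,293.00

Monthly rate r = 20.5%/12 = 1.70833% = 0.0170833.
Payoff takes n = ⌈−ln(1 − rB₀/P)/ln(1+r)⌉ = ⌈11.490⌉ = 12 payments; the last is €558.00.
Total paid = 11·€1,135.00 + €558.00 = €13,043.00.
Total interest = total paid − principal = €13,043.00 − €11,750.00 = €1,293.00.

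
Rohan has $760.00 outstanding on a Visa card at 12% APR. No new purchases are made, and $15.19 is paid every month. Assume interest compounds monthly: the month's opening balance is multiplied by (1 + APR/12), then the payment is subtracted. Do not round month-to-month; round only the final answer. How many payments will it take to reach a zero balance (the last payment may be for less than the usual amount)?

Monthly rate r = 12%/12 = 1% = 0.01.
Recurrence: B ← B·(1+r) − $15.19.
Month 1: interest $7.60; balance after payment $752.41.
Month 2: interest $7.52; balance after payment $744.74.
Closed form: n = −ln(1 − rB₀/P)/ln(1+r) = −ln(0.49967)/ln(1.01) ≈ 69.727, so the balance reaches zero during payment 70.

70 payments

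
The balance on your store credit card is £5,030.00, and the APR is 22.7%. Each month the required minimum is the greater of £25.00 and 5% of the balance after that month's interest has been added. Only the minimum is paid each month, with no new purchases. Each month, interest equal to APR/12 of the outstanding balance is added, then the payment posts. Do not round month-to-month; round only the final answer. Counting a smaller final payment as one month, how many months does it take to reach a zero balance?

Monthly rate r = 22.7%/12 = 1.89167% = 0.0189167.
While 5% of the post-interest balance exceeds £25.00, each month B ← (B·(1+r))·(1 − 0.05), i.e. B shrinks by the factor (1+r)·0.95 = 0.96797.
This holds for months 1–72. Entering month 73 the balance is £482.67; 5% of the post-interest balance is now below £25.00, so the flat £25.00 minimum applies from here.
From month 73 a fixed £25.00 at rate r clears £482.67 in 25 more payments. Total: 72 + 25 = 97 months.

97 months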